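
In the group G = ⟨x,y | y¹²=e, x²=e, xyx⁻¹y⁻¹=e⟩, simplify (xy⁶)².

Compute successive powers of (xy⁶), reducing at each step:
  (xy⁶)²: (xy⁶) · x = y⁶;   (y⁶) · y⁶ = e

Answer: e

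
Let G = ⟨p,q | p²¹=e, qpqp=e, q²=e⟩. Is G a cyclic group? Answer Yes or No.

Every cyclic group is abelian. But p·q = pq while q·p = p²⁰q, so p·q ≠ q·p and G is not abelian. Hence G is not cyclic.

Answer: No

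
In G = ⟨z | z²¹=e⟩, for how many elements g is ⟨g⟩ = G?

G is cyclic of order 21. An element generates G iff its order is 21, and a cyclic group of order 21 has exactly φ(21) = 12 such elements.

Answer: 12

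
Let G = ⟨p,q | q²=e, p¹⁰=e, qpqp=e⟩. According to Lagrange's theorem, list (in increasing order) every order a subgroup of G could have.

|G| = 20 = 2² · 5. By Lagrange's theorem the order of any subgroup divides 20; the divisors of 20 are 1, 2, 4, 5, 10, 20.

Answer: 1, 2, 4, 5, 10, 20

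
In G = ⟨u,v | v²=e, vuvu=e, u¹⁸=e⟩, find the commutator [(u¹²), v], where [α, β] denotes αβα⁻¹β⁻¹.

[(u¹²), v] = (u¹²)·v·(u¹²)⁻¹·v⁻¹.
  (u¹²) · v = u¹²v
  (u¹²v) · (u⁶) = u⁶v
  (u⁶v) · v = u⁶

Answer: u⁶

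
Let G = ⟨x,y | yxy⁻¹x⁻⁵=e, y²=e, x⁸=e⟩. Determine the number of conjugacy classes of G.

The conjugacy classes (representative and size) are:
  [e] (size 1), [x⁵] (size 2), [x²] (size 1), [x⁷] (size 2), [x⁴] (size 1), [x⁶] (size 1), [y] (size 2), [x⁵y] (size 2), [x²y] (size 2), [x³y] (size 2).
Class equation: 1 + 2 + 1 + 2 + 1 + 1 + 2 + 2 + 2 + 2 = 16 = |G|. So G has 10 conjugacy classes.

Answer: 10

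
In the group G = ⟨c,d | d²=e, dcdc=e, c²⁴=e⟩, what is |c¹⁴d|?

Compute successive powers until reaching e:
  (c¹⁴d)¹ = c¹⁴d, (c¹⁴d)² = e.
The smallest positive k with (c¹⁴d)ᵏ = e is 2.

Answer: 2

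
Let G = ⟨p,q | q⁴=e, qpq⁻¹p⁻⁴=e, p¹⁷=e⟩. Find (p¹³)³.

Compute successive powers of (p¹³), reducing at each step:
  (p¹³)²: (p¹³) · p¹³ = p⁹
  (p¹³)³: (p⁹) · p¹³ = p⁵

Answer: p⁵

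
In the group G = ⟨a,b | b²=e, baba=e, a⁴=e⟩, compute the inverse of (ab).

The order of (ab) is 2 (smallest k with (ab)ᵏ = e), so (ab)⁻¹ = (ab)¹ = ab.
Check: (ab) · (ab) → (ab) · a = b;   b · b = e, giving e as required.

Answer: ab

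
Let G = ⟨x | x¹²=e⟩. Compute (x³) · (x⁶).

Compute (x³) · (x⁶) by multiplying left to right and reducing via the relations at each step:
  (x³) · x⁶ = x⁹

Answer: x⁹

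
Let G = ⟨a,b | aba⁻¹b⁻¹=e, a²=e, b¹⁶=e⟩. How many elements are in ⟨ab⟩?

|⟨ab⟩| equals the order of ab. Compute successive powers until reaching e:
  (ab)¹ = ab, (ab)² = b², (ab)³ = ab³, (ab)⁴ = b⁴, (ab)⁵ = ab⁵, (ab)⁶ = b⁶, (ab)⁷ = ab⁷, (ab)⁸ = b⁸, (ab)⁹ = ab⁹, (ab)¹⁰ = b¹⁰, (ab)¹¹ = ab¹¹, (ab)¹² = b¹², (ab)¹³ = ab¹³, (ab)¹⁴ = b¹⁴, (ab)¹⁵ = ab¹⁵, (ab)¹⁶ = e.
The smallest positive k with (ab)ᵏ = e is 16, so |⟨ab⟩| = 16.

Answer: 16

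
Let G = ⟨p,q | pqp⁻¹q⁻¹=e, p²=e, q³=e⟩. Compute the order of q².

Compute successive powers until reaching e:
  (q²)¹ = q², (q²)² = q, (q²)³ = e.
The smallest positive k with (q²)ᵏ = e is 3.

Answer: 3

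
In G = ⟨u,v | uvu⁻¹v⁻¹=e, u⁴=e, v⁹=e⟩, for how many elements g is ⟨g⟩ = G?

G is cyclic of order 36. An element generates G iff its order is 36, and a cyclic group of order 36 has exactly φ(36) = 12 such elements.

Answer: 12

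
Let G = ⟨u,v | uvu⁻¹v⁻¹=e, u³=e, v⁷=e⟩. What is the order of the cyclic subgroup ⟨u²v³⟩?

|⟨u²v³⟩| equals the order of u²v³. Compute successive powers until reaching e:
  (u²v³)¹ = u²v³, (u²v³)² = uv⁶, (u²v³)³ = v², (u²v³)⁴ = u²v⁵, (u²v³)⁵ = uv, (u²v³)⁶ = v⁴, (u²v³)⁷ = u², (u²v³)⁸ = uv³, (u²v³)⁹ = v⁶, (u²v³)¹⁰ = u²v², (u²v³)¹¹ = uv⁵, (u²v³)¹² = v, (u²v³)¹³ = u²v⁴, (u²v³)¹⁴ = u, (u²v³)¹⁵ = v³, (u²v³)¹⁶ = u²v⁶, (u²v³)¹⁷ = uv², (u²v³)¹⁸ = v⁵, (u²v³)¹⁹ = u²v, (u²v³)²⁰ = uv⁴, (u²v³)²¹ = e.
The smallest positive k with (u²v³)ᵏ = e is 21, so |⟨u²v³⟩| = 21.

Answer: 21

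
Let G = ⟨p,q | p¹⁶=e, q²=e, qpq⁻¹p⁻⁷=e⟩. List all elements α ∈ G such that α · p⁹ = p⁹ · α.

⟨p⁹⟩ ⊆ C_G(p⁹) since powers of p⁹ commute with p⁹; so |C_G(p⁹)| ≥ |⟨p⁹⟩| = 16.
By orbit–stabilizer, |C_G(p⁹)| = |G| / |conj. class of p⁹| = 32 / 2 = 16.
The 16 elements commuting with p⁹ are {e, p, p², p³, p⁴, p⁵, p⁶, p⁷, p⁸, p⁹, p¹⁰, p¹¹, p¹², p¹³, p¹⁴, p¹⁵}.

Answer: {e, p, p², p³, p⁴, p⁵, p⁶, p⁷, p⁸, p⁹, p¹⁰, p¹¹, p¹², p¹³, p¹⁴, p¹⁵}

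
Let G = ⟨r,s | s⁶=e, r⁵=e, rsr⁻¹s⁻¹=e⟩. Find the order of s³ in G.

Compute successive powers until reaching e:
  (s³)¹ = s³, (s³)² = e.
The smallest positive k with (s³)ᵏ = e is 2.

Answer: 2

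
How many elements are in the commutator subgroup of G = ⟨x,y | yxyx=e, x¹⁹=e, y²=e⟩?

G' = [G, G] is generated by all commutators. The generator-pair commutators are: [x, y] = x².
The subgroup they normally generate is {e, x, x², x³, x⁴, x⁵, x⁶, x⁷, x⁸, x⁹, x¹⁰, x¹¹, x¹², x¹³, x¹⁴, x¹⁵, x¹⁶, x¹⁷, x¹⁸}, of order 19.
Check: |G/G'| = 38/19 = 2 is the order of the abelianisation.

Answer: 19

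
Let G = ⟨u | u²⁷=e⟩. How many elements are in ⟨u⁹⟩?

|⟨u⁹⟩| equals the order of u⁹. Compute successive powers until reaching e:
  (u⁹)¹ = u⁹, (u⁹)² = u¹⁸, (u⁹)³ = e.
The smallest positive k with (u⁹)ᵏ = e is 3, so |⟨u⁹⟩| = 3.

Answer: 3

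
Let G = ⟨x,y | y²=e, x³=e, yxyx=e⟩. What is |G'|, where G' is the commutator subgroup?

G' = [G, G] is generated by all commutators. The generator-pair commutators are: [x, y] = x².
The subgroup they normally generate is {e, x, x²}, of order 3.
Check: |G/G'| = 6/3 = 2 is the order of the abelianisation.

Answer: 3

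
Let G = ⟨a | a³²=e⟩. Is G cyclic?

|G| = 32. The element a has order 32 (its powers give 32 distinct elements), so ⟨a⟩ = G and G is cyclic.

Answer: Yes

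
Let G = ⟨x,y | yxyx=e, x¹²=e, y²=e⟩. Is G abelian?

x·y = xy but y·x = x¹¹y, so x·y ≠ y·x and G is not abelian.

Answer: No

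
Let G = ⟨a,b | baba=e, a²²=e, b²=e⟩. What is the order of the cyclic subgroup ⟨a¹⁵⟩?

|⟨a¹⁵⟩| equals the order of a¹⁵. Compute successive powers until reaching e:
  (a¹⁵)¹ = a¹⁵, (a¹⁵)² = a⁸, (a¹⁵)³ = a, (a¹⁵)⁴ = a¹⁶, (a¹⁵)⁵ = a⁹, (a¹⁵)⁶ = a², (a¹⁵)⁷ = a¹⁷, (a¹⁵)⁸ = a¹⁰, (a¹⁵)⁹ = a³, (a¹⁵)¹⁰ = a¹⁸, (a¹⁵)¹¹ = a¹¹, (a¹⁵)¹² = a⁴, (a¹⁵)¹³ = a¹⁹, (a¹⁵)¹⁴ = a¹², (a¹⁵)¹⁵ = a⁵, (a¹⁵)¹⁶ = a²⁰, (a¹⁵)¹⁷ = a¹³, (a¹⁵)¹⁸ = a⁶, (a¹⁵)¹⁹ = a²¹, (a¹⁵)²⁰ = a¹⁴, (a¹⁵)²¹ = a⁷, (a¹⁵)²² = e.
The smallest positive k with (a¹⁵)ᵏ = e is 22, so |⟨a¹⁵⟩| = 22.

Answer: 22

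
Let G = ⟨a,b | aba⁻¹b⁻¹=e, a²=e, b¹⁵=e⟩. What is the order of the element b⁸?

Compute successive powers until reaching e:
  (b⁸)¹ = b⁸, (b⁸)² = b, (b⁸)³ = b⁹, (b⁸)⁴ = b², (b⁸)⁵ = b¹⁰, (b⁸)⁶ = b³, (b⁸)⁷ = b¹¹, (b⁸)⁸ = b⁴, (b⁸)⁹ = b¹², (b⁸)¹⁰ = b⁵, (b⁸)¹¹ = b¹³, (b⁸)¹² = b⁶, (b⁸)¹³ = b¹⁴, (b⁸)¹⁴ = b⁷, (b⁸)¹⁵ = e.
The smallest positive k with (b⁸)ᵏ = e is 15.

Answer: 15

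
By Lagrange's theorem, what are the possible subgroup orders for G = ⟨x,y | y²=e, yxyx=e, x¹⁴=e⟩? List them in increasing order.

|G| = 28 = 2² · 7. By Lagrange's theorem the order of any subgroup divides 28; the divisors of 28 are 1, 2, 4, 7, 14, 28.

Answer: 1, 2, 4, 7, 14, 28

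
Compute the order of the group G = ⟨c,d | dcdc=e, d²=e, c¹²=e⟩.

Enumerate words in the generators, reducing via the relations: the distinct elements are
  {c, d, e, cd, c², c³, c⁴, c⁵, c⁶, c⁷, c⁸, c⁹, c²d, c³d, c¹¹, c¹⁰, c⁴d, c⁵d, c⁶d, c⁷d, c⁸d, c⁹d, c¹¹d, c¹⁰d}.
No further products give new elements, so |G| = 24.

Answer: 24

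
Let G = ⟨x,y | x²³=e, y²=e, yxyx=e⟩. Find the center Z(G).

An element z ∈ Z(G) iff z commutes with every generator.
For example e is central: e·x = x = x·e; e·y = y = y·e.
Whereas x ∉ Z(G) since x·y = xy ≠ x²²y = y·x.
Checking each of the 46 elements this way gives Z(G) = {e}, of order 1.

Answer: {e}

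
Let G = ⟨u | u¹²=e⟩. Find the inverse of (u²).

The order of (u²) is 6 (smallest k with (u²)ᵏ = e), so (u²)⁻¹ = (u²)⁵ = u¹⁰.
Check: (u²) · (u¹⁰) → (u²) · u¹⁰ = e, giving e as required.

Answer: u¹⁰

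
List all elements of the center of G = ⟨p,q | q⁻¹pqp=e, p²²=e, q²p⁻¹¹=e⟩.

An element z ∈ Z(G) iff z commutes with every generator.
For example p¹¹ is central: (p¹¹)·p = p¹² = p·(p¹¹); (p¹¹)·q = q⁻¹ = q·(p¹¹).
Whereas p ∉ Z(G) since p·q = pq ≠ p¹⁰q⁻¹ = q·p.
Checking each of the 44 elements this way gives Z(G) = {e, p¹¹}, of order 2.

Answer: {e, p¹¹}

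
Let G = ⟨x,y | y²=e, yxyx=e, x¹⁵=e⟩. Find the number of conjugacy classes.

The conjugacy classes (representative and size) are:
  [e] (size 1), [x¹⁴] (size 2), [x²] (size 2), [x³] (size 2), [x⁴] (size 2), [x¹⁰] (size 2), [x⁹] (size 2), [x⁷] (size 2), [x¹³y] (size 15).
Class equation: 1 + 2 + 2 + 2 + 2 + 2 + 2 + 2 + 15 = 30 = |G|. So G has 9 conjugacy classes.

Answer: 9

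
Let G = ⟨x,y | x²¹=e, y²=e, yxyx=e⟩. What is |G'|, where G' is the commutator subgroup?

G' = [G, G] is generated by all commutators. The generator-pair commutators are: [x, y] = x².
The subgroup they normally generate is {e, x, x², x³, x⁴, x⁵, x⁶, x⁷, x⁸, x⁹, x¹⁰, x¹¹, x¹², x¹³, x¹⁴, x¹⁵, x¹⁶, x¹⁷, x¹⁸, x¹⁹, x²⁰}, of order 21.
Check: |G/G'| = 42/21 = 2 is the order of the abelianisation.

Answer: 21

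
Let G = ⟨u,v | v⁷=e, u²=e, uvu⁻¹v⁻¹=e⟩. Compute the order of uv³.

Compute successive powers until reaching e:
  (uv³)¹ = uv³, (uv³)² = v⁶, (uv³)³ = uv², (uv³)⁴ = v⁵, (uv³)⁵ = uv, (uv³)⁶ = v⁴, (uv³)⁷ = u, (uv³)⁸ = v³, (uv³)⁹ = uv⁶, (uv³)¹⁰ = v², (uv³)¹¹ = uv⁵, (uv³)¹² = v, (uv³)¹³ = uv⁴, (uv³)¹⁴ = e.
The smallest positive k with (uv³)ᵏ = e is 14.

Answer: 14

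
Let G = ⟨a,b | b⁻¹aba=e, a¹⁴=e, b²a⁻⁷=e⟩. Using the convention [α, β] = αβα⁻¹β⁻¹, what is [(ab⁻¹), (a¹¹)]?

[(ab⁻¹), (a¹¹)] = (ab⁻¹)·(a¹¹)·(ab⁻¹)⁻¹·(a¹¹)⁻¹.
  (ab⁻¹) · (a¹¹) = a⁴b⁻¹
  (a⁴b⁻¹) · (ab) = a³
  (a³) · (a³) = a⁶

Answer: a⁶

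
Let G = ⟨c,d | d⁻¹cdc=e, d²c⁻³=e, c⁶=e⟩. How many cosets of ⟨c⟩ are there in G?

First find ord(c) by computing successive powers:
  c¹ = c, c² = c², c³ = c³, c⁴ = c⁴, c⁵ = c⁵, c⁶ = e.
So |⟨c⟩| = ord(c) = 6. With |G| = 12, by Lagrange [G : ⟨c⟩] = 12/6 = 2.

Answer: 2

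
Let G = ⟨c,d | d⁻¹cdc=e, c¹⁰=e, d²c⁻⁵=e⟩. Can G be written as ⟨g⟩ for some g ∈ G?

Every cyclic group is abelian. But c·d = cd while d·c = c⁴d⁻¹, so c·d ≠ d·c and G is not abelian. Hence G is not cyclic.

Answer: No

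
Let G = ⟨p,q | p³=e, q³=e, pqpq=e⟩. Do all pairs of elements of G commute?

p·q = pq but q·p = p²q², so p·q ≠ q·p and G is not abelian.

Answer: No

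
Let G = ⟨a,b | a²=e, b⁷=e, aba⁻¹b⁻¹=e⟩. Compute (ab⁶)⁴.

Compute successive powers of (ab⁶), reducing at each step:
  (ab⁶)²: (ab⁶) · a = b⁶;   (b⁶) · b⁶ = b⁵
  (ab⁶)³: (b⁵) · a = ab⁵;   (ab⁵) · b⁶ = ab⁴
  (ab⁶)⁴: (ab⁴) · a = b⁴;   (b⁴) · b⁶ = b³

Answer: b³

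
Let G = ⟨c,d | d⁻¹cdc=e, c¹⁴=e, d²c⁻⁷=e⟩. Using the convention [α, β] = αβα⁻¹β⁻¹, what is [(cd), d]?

[(cd), d] = (cd)·d·(cd)⁻¹·d⁻¹.
  (cd) · d = c⁸
  (c⁸) · (cd⁻¹) = c²d
  (c²d) · (d⁻¹) = c²

Answer: c²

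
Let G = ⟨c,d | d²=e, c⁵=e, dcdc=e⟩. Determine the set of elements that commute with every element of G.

An element z ∈ Z(G) iff z commutes with every generator.
For example e is central: e·c = c = c·e; e·d = d = d·e.
Whereas c ∉ Z(G) since c·d = cd ≠ c⁴d = d·c.
Checking each of the 10 elements this way gives Z(G) = {e}, of order 1.

Answer: {e}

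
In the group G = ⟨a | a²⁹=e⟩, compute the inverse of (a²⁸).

The order of (a²⁸) is 29 (smallest k with (a²⁸)ᵏ = e), so (a²⁸)⁻¹ = (a²⁸)²⁸ = a.
Check: (a²⁸) · a → (a²⁸) · a = e, giving e as required.

Answer: a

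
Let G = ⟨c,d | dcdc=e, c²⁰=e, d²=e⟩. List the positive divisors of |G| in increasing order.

|G| = 40 = 2³ · 5. By Lagrange's theorem the order of any subgroup divides 40; the divisors of 40 are 1, 2, 4, 5, 8, 10, 20, 40.

Answer: 1, 2, 4, 5, 8, 10, 20, 40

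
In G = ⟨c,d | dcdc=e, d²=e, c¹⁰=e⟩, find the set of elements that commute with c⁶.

⟨c⁶⟩ ⊆ C_G(c⁶) since powers of c⁶ commute with c⁶; so |C_G(c⁶)| ≥ |⟨c⁶⟩| = 5.
By orbit–stabilizer, |C_G(c⁶)| = |G| / |conj. class of c⁶| = 20 / 2 = 10.
The 10 elements commuting with c⁶ are {e, c, c², c³, c⁴, c⁵, c⁶, c⁷, c⁸, c⁹}.

Answer: {e, c, c², c³, c⁴, c⁵, c⁶, c⁷, c⁸, c⁹}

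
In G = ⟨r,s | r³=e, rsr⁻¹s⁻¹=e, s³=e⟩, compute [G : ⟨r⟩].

First find ord(r) by computing successive powers:
  r¹ = r, r² = r², r³ = e.
So |⟨r⟩| = ord(r) = 3. With |G| = 9, by Lagrange [G : ⟨r⟩] = 9/3 = 3.

Answer: 3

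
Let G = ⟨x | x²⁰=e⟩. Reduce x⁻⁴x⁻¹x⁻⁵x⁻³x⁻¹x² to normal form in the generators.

Multiply left to right, reducing at each step:
  (x¹⁶) · x⁻¹ = x¹⁵
  (x¹⁵) · x⁻⁵ = x¹⁰
  (x¹⁰) · x⁻³ = x⁷
  (x⁷) · x⁻¹ = x⁶
  (x⁶) · x² = x⁸

Answer: x⁸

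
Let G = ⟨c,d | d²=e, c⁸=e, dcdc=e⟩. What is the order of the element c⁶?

Compute successive powers until reaching e:
  (c⁶)¹ = c⁶, (c⁶)² = c⁴, (c⁶)³ = c², (c⁶)⁴ = e.
The smallest positive k with (c⁶)ᵏ = e is 4.

Answer: 4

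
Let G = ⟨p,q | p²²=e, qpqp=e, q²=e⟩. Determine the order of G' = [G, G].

G' = [G, G] is generated by all commutators. The generator-pair commutators are: [p, q] = p².
The subgroup they normally generate is {e, p², p⁴, p⁶, p⁸, p¹⁰, p¹², p¹⁴, p¹⁶, p¹⁸, p²⁰}, of order 11.
Check: |G/G'| = 44/11 = 4 is the order of the abelianisation.

Answer: 11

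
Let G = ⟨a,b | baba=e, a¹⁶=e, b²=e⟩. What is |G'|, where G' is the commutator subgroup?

G' = [G, G] is generated by all commutators. The generator-pair commutators are: [a, b] = a².
The subgroup they normally generate is {e, a², a⁴, a⁶, a⁸, a¹⁰, a¹², a¹⁴}, of order 8.
Check: |G/G'| = 32/8 = 4 is the order of the abelianisation.

Answer: 8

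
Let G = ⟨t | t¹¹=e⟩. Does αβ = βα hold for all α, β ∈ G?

G has a single generator, so G is cyclic and hence abelian.

Answer: Yes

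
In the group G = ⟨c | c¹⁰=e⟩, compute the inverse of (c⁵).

The order of (c⁵) is 2 (smallest k with (c⁵)ᵏ = e), so (c⁵)⁻¹ = (c⁵)¹ = c⁵.
Check: (c⁵) · (c⁵) → (c⁵) · c⁵ = e, giving e as required.

Answer: c⁵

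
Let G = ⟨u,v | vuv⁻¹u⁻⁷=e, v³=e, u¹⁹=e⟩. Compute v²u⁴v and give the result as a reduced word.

Multiply left to right, reducing at each step:
  (v²) · u⁴ = u⁶v²
  (u⁶v²) · v = u⁶

Answer: u⁶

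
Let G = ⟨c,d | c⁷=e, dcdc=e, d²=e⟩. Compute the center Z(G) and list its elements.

An element z ∈ Z(G) iff z commutes with every generator.
For example e is central: e·c = c = c·e; e·d = d = d·e.
Whereas c ∉ Z(G) since c·d = cd ≠ c⁶d = d·c.
Checking each of the 14 elements this way gives Z(G) = {e}, of order 1.

Answer: {e}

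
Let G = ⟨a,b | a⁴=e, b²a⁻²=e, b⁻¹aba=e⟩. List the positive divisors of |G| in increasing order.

|G| = 8 = 2³. By Lagrange's theorem the order of any subgroup divides 8; the divisors of 8 are 1, 2, 4, 8.

Answer: 1, 2, 4, 8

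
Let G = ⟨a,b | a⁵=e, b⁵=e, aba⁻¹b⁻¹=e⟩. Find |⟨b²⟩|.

|⟨b²⟩| equals the order of b². Compute successive powers until reaching e:
  (b²)¹ = b², (b²)² = b⁴, (b²)³ = b, (b²)⁴ = b³, (b²)⁵ = e.
The smallest positive k with (b²)ᵏ = e is 5, so |⟨b²⟩| = 5.

Answer: 5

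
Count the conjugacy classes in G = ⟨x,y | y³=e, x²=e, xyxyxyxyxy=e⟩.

The conjugacy classes (representative and size) are:
  [e] (size 1), [xyxy²xyxy²x] (size 15), [yxyxy²x] (size 20), [xy²xy²x] (size 12), [y²xyxy²] (size 12).
Class equation: 1 + 15 + 20 + 12 + 12 = 60 = |G|. So G has 5 conjugacy classes.

Answer: 5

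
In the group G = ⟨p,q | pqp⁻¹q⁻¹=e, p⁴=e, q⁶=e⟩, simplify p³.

Compute successive powers of p, reducing at each step:
  p²: p · p = p²
  p³: (p²) · p = p³

Answer: p³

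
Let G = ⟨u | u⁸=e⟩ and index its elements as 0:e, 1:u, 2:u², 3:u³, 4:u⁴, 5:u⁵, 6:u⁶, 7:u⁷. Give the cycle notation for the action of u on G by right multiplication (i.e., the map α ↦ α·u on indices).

(0 1 2 3 4 5 6 7)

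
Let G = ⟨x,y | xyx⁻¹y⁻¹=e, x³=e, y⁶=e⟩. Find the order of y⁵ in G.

Compute successive powers until reaching e:
  (y⁵)¹ = y⁵, (y⁵)² = y⁴, (y⁵)³ = y³, (y⁵)⁴ = y², (y⁵)⁵ = y, (y⁵)⁶ = e.
The smallest positive k with (y⁵)ᵏ = e is 6.

Answer: 6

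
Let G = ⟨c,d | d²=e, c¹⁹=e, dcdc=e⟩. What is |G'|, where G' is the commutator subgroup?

G' = [G, G] is generated by all commutators. The generator-pair commutators are: [c, d] = c².
The subgroup they normally generate is {e, c, c², c³, c⁴, c⁵, c⁶, c⁷, c⁸, c⁹, c¹⁰, c¹¹, c¹², c¹³, c¹⁴, c¹⁵, c¹⁶, c¹⁷, c¹⁸}, of order 19.
Check: |G/G'| = 38/19 = 2 is the order of the abelianisation.

Answer: 19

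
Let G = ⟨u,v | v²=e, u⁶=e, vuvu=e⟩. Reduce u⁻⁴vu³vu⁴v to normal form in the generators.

Multiply left to right, reducing at each step:
  (u²) · v = u²v
  (u²v) · u³ = u⁵v
  (u⁵v) · v = u⁵
  (u⁵) · u⁴ = u³
  (u³) · v = u³v

Answer: u³v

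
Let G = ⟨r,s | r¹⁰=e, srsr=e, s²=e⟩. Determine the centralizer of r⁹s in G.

⟨r⁹s⟩ ⊆ C_G(r⁹s) since powers of r⁹s commute with r⁹s; so |C_G(r⁹s)| ≥ |⟨r⁹s⟩| = 2.
By orbit–stabilizer, |C_G(r⁹s)| = |G| / |conj. class of r⁹s| = 20 / 5 = 4.
The 4 elements commuting with r⁹s are {e, r⁵, r⁹s, r⁴s}.

Answer: {e, r⁵, r⁹s, r⁴s}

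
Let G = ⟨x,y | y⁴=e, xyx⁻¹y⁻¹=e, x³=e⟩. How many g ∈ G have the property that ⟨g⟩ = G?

G is cyclic of order 12. An element generates G iff its order is 12, and a cyclic group of order 12 has exactly φ(12) = 4 such elements.

Answer: 4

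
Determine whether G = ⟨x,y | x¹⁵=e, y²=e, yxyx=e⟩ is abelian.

x·y = xy but y·x = x¹⁴y, so x·y ≠ y·x and G is not abelian.

Answer: No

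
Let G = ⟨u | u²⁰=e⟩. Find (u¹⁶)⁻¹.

The order of (u¹⁶) is 5 (smallest k with (u¹⁶)ᵏ = e), so (u¹⁶)⁻¹ = (u¹⁶)⁴ = u⁴.
Check: (u¹⁶) · (u⁴) → (u¹⁶) · u⁴ = e, giving e as required.

Answer: u⁴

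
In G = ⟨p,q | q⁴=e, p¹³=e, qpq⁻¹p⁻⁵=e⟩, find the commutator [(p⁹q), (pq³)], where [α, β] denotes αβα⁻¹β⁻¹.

[(p⁹q), (pq³)] = (p⁹q)·(pq³)·(p⁹q)⁻¹·(pq³)⁻¹.
  (p⁹q) · (pq³) = p
  p · (p⁶q³) = p⁷q³
  (p⁷q³) · (p⁸q) = p⁶

Answer: p⁶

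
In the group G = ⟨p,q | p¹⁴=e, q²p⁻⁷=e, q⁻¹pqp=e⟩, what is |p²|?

Compute successive powers until reaching e:
  (p²)¹ = p², (p²)² = p⁴, (p²)³ = p⁶, (p²)⁴ = p⁸, (p²)⁵ = p¹⁰, (p²)⁶ = p¹², (p²)⁷ = e.
The smallest positive k with (p²)ᵏ = e is 7.

Answer: 7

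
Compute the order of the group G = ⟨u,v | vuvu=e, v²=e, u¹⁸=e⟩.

Enumerate words in the generators, reducing via the relations: the distinct elements are
  {e, u, v, uv, u², u³, u⁴, u⁵, u⁶, u⁷, u⁸, u⁹, u²v, u³v, u¹², u¹³, u¹¹, u¹⁰, u¹⁴, u¹⁵, u¹⁶, u¹⁷, u⁴v, u⁵v, u⁶v, u⁷v, u⁸v, u⁹v, u¹²v, u¹³v, u¹¹v, u¹⁰v, u¹⁴v, u¹⁵v, u¹⁶v, u¹⁷v}.
No further products give new elements, so |G| = 36.

Answer: 36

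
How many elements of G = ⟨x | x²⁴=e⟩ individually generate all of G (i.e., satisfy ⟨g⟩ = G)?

G is cyclic of order 24. An element generates G iff its order is 24, and a cyclic group of order 24 has exactly φ(24) = 8 such elements.

Answer: 8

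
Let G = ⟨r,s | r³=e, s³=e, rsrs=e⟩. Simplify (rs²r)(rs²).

Compute (rs²r) · (rs²) by multiplying left to right and reducing via the relations at each step:
  (rs²r) · r = r²s
  (r²s) · s² = r²

Answer: r²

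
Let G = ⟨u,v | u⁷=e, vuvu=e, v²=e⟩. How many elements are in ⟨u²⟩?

|⟨u²⟩| equals the order of u². Compute successive powers until reaching e:
  (u²)¹ = u², (u²)² = u⁴, (u²)³ = u⁶, (u²)⁴ = u, (u²)⁵ = u³, (u²)⁶ = u⁵, (u²)⁷ = e.
The smallest positive k with (u²)ᵏ = e is 7, so |⟨u²⟩| = 7.

Answer: 7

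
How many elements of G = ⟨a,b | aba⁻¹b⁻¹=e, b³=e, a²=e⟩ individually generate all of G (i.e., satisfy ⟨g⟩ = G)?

G is cyclic of order 6. An element generates G iff its order is 6, and a cyclic group of order 6 has exactly φ(6) = 2 such elements.

Answer: 2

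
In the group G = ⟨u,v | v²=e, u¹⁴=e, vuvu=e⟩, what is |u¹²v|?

Compute successive powers until reaching e:
  (u¹²v)¹ = u¹²v, (u¹²v)² = e.
The smallest positive k with (u¹²v)ᵏ = e is 2.

Answer: 2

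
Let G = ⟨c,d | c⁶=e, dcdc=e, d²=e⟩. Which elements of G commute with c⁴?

⟨c⁴⟩ ⊆ C_G(c⁴) since powers of c⁴ commute with c⁴; so |C_G(c⁴)| ≥ |⟨c⁴⟩| = 3.
By orbit–stabilizer, |C_G(c⁴)| = |G| / |conj. class of c⁴| = 12 / 2 = 6.
The 6 elements commuting with c⁴ are {e, c, c², c³, c⁴, c⁵}.

Answer: {e, c, c², c³, c⁴, c⁵}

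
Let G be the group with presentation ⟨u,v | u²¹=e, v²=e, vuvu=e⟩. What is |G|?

Enumerate words in the generators, reducing via the relations: the distinct elements are
  {e, u, v, uv, u², u³, u⁴, u⁵, u⁶, u⁷, u⁸, u⁹, u²v, u²⁰, u³v, u¹², u¹³, u¹¹, u¹⁰, u¹⁴, u¹⁵, u¹⁶, u¹⁷, u¹⁸, u¹⁹, u⁴v, u⁵v, u⁶v, u⁷v, u⁸v, u⁹v, u²⁰v, u¹²v, u¹³v, u¹¹v, u¹⁰v, u¹⁴v, u¹⁵v, u¹⁶v, u¹⁷v, u¹⁸v, u¹⁹v}.
No further products give new elements, so |G| = 42.

Answer: 42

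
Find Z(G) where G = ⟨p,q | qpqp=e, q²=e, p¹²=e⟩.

An element z ∈ Z(G) iff z commutes with every generator.
For example p⁶ is central: (p⁶)·p = p⁷ = p·(p⁶); (p⁶)·q = p⁶q = q·(p⁶).
Whereas p ∉ Z(G) since p·q = pq ≠ p¹¹q = q·p.
Checking each of the 24 elements this way gives Z(G) = {e, p⁶}, of order 2.

Answer: {e, p⁶}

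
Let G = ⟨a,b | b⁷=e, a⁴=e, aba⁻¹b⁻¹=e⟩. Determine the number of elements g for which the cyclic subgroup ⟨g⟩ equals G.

G is cyclic of order 28. An element generates G iff its order is 28, and a cyclic group of order 28 has exactly φ(28) = 12 such elements.

Answer: 12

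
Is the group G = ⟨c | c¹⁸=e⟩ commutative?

G has a single generator, so G is cyclic and hence abelian.

Answer: Yes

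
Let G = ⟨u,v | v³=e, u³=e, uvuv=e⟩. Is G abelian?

u·v = uv but v·u = u²v², so u·v ≠ v·u and G is not abelian.

Answer: No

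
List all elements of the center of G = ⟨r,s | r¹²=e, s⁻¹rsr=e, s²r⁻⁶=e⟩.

An element z ∈ Z(G) iff z commutes with every generator.
For example r⁶ is central: (r⁶)·r = r⁷ = r·(r⁶); (r⁶)·s = s⁻¹ = s·(r⁶).
Whereas r ∉ Z(G) since r·s = rs ≠ r⁵s⁻¹ = s·r.
Checking each of the 24 elements this way gives Z(G) = {e, r⁶}, of order 2.

Answer: {e, r⁶}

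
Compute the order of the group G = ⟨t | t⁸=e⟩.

G is generated by a single element, so G is cyclic. The relator gives t⁸ = e and no smaller power is forced to be e, so the 8 powers {e, t, t², t³, t⁴, t⁵, t⁶, t⁷} are distinct. Hence |G| = 8.

Answer: 8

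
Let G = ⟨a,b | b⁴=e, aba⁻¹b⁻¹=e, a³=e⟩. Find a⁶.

Compute successive powers of a, reducing at each step:
  a²: a · a = a²
  a³: (a²) · a = e
  a⁴: e · a = a
  a⁵: a · a = a²
  a⁶: (a²) · a = e

Answer: e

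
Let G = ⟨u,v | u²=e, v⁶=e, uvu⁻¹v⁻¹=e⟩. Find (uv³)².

Compute successive powers of (uv³), reducing at each step:
  (uv³)²: (uv³) · u = v³;   (v³) · v³ = e

Answer: e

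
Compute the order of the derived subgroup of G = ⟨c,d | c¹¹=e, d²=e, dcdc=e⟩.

G' = [G, G] is generated by all commutators. The generator-pair commutators are: [c, d] = c².
The subgroup they normally generate is {e, c, c², c³, c⁴, c⁵, c⁶, c⁷, c⁸, c⁹, c¹⁰}, of order 11.
Check: |G/G'| = 22/11 = 2 is the order of the abelianisation.

Answer: 11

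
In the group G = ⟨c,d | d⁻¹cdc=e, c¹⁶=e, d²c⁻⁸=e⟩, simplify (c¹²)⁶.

Compute successive powers of (c¹²), reducing at each step:
  (c¹²)²: (c¹²) · c¹² = c⁸
  (c¹²)³: (c⁸) · c¹² = c⁴
  (c¹²)⁴: (c⁴) · c¹² = e
  (c¹²)⁵: e · c¹² = c¹²
  (c¹²)⁶: (c¹²) · c¹² = c⁸

Answer: c⁸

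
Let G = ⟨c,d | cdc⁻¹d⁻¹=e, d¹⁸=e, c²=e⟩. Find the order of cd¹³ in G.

Compute successive powers until reaching e:
  (cd¹³)¹ = cd¹³, (cd¹³)² = d⁸, (cd¹³)³ = cd³, (cd¹³)⁴ = d¹⁶, (cd¹³)⁵ = cd¹¹, (cd¹³)⁶ = d⁶, (cd¹³)⁷ = cd, (cd¹³)⁸ = d¹⁴, (cd¹³)⁹ = cd⁹, (cd¹³)¹⁰ = d⁴, (cd¹³)¹¹ = cd¹⁷, (cd¹³)¹² = d¹², (cd¹³)¹³ = cd⁷, (cd¹³)¹⁴ = d², (cd¹³)¹⁵ = cd¹⁵, (cd¹³)¹⁶ = d¹⁰, (cd¹³)¹⁷ = cd⁵, (cd¹³)¹⁸ = e.
The smallest positive k with (cd¹³)ᵏ = e is 18.

Answer: 18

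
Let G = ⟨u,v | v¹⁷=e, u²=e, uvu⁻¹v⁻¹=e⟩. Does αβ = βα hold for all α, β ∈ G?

Each pair of generators commutes: u·v = uv = v·u. Since the generators pairwise commute, every element of G commutes with every other, so G is abelian.

Answer: Yes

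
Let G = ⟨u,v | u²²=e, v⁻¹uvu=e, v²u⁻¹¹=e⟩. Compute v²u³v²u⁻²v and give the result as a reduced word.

Multiply left to right, reducing at each step:
  (u¹¹) · u³ = u¹⁴
  (u¹⁴) · v² = u³
  (u³) · u⁻² = u
  u · v = uv

Answer: uv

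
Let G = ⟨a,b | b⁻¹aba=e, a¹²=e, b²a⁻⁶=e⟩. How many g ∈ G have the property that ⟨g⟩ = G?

⟨g⟩ = G would require ord(g) = |G| = 24, but the maximum element order in G is 12 < 24. So G is not cyclic and no single element generates it: the count is 0.

Answer: 0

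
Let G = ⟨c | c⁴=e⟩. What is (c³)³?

Compute successive powers of (c³), reducing at each step:
  (c³)²: (c³) · c³ = c²
  (c³)³: (c²) · c³ = c

Answer: c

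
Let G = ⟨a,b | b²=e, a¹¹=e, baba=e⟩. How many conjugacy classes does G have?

The conjugacy classes (representative and size) are:
  [e] (size 1), [a¹⁰] (size 2), [a²] (size 2), [a³] (size 2), [a⁷] (size 2), [a⁶] (size 2), [a²b] (size 11).
Class equation: 1 + 2 + 2 + 2 + 2 + 2 + 11 = 22 = |G|. So G has 7 conjugacy classes.

Answer: 7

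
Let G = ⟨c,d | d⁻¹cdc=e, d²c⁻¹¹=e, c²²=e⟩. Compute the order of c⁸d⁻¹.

Compute successive powers until reaching e:
  (c⁸d⁻¹)¹ = c⁸d⁻¹, (c⁸d⁻¹)² = c¹¹, (c⁸d⁻¹)³ = c⁸d, (c⁸d⁻¹)⁴ = e.
The smallest positive k with (c⁸d⁻¹)ᵏ = e is 4.

Answer: 4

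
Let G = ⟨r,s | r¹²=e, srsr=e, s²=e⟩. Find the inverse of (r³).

The order of (r³) is 4 (smallest k with (r³)ᵏ = e), so (r³)⁻¹ = (r³)³ = r⁹.
Check: (r³) · (r⁹) → (r³) · r⁹ = e, giving e as required.

Answer: r⁹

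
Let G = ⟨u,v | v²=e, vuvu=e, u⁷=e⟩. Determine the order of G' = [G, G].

G' = [G, G] is generated by all commutators. The generator-pair commutators are: [u, v] = u².
The subgroup they normally generate is {e, u, u², u³, u⁴, u⁵, u⁶}, of order 7.
Check: |G/G'| = 14/7 = 2 is the order of the abelianisation.

Answer: 7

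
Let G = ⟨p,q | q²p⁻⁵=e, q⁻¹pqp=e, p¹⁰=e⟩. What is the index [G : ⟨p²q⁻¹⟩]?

First find ord(p²q⁻¹) by computing successive powers:
  (p²q⁻¹)¹ = p²q⁻¹, (p²q⁻¹)² = p⁵, (p²q⁻¹)³ = p²q, (p²q⁻¹)⁴ = e.
So |⟨p²q⁻¹⟩| = ord(p²q⁻¹) = 4. With |G| = 20, by Lagrange [G : ⟨p²q⁻¹⟩] = 20/4 = 5.

Answer: 5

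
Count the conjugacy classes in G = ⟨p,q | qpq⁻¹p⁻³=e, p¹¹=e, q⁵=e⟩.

The conjugacy classes (representative and size) are:
  [e] (size 1), [p³] (size 5), [p⁶] (size 5), [p⁷q] (size 11), [p⁹q²] (size 11), [p⁷q³] (size 11), [p⁷q⁴] (size 11).
Class equation: 1 + 5 + 5 + 11 + 11 + 11 + 11 = 55 = |G|. So G has 7 conjugacy classes.

Answer: 7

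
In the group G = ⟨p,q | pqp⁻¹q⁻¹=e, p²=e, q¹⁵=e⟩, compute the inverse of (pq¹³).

The order of (pq¹³) is 30 (smallest k with (pq¹³)ᵏ = e), so (pq¹³)⁻¹ = (pq¹³)²⁹ = pq².
Check: (pq¹³) · (pq²) → (pq¹³) · p = q¹³;   (q¹³) · q² = e, giving e as required.

Answer: pq²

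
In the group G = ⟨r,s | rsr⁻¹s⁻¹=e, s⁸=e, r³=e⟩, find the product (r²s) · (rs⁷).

Compute (r²s) · (rs⁷) by multiplying left to right and reducing via the relations at each step:
  (r²s) · r = s
  s · s⁷ = e

Answer: e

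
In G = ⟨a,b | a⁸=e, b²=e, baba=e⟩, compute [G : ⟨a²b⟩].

First find ord(a²b) by computing successive powers:
  (a²b)¹ = a²b, (a²b)² = e.
So |⟨a²b⟩| = ord(a²b) = 2. With |G| = 16, by Lagrange [G : ⟨a²b⟩] = 16/2 = 8.

Answer: 8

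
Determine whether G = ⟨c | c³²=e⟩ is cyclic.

|G| = 32. The element c has order 32 (its powers give 32 distinct elements), so ⟨c⟩ = G and G is cyclic.

Answer: Yes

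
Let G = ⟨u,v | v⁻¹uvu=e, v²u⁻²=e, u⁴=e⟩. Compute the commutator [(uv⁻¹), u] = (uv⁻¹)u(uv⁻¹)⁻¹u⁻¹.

[(uv⁻¹), u] = (uv⁻¹)·u·(uv⁻¹)⁻¹·u⁻¹.
  (uv⁻¹) · u = v⁻¹
  (v⁻¹) · (uv) = u³
  (u³) · (u³) = u²

Answer: u²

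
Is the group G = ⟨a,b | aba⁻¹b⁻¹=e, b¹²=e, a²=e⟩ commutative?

Each pair of generators commutes: a·b = ab = b·a. Since the generators pairwise commute, every element of G commutes with every other, so G is abelian.

Answer: Yes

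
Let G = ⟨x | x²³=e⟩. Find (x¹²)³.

Compute successive powers of (x¹²), reducing at each step:
  (x¹²)²: (x¹²) · x¹² = x
  (x¹²)³: x · x¹² = x¹³

Answer: x¹³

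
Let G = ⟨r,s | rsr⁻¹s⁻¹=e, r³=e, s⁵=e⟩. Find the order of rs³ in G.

Compute successive powers until reaching e:
  (rs³)¹ = rs³, (rs³)² = r²s, (rs³)³ = s⁴, (rs³)⁴ = rs², (rs³)⁵ = r², (rs³)⁶ = s³, (rs³)⁷ = rs, (rs³)⁸ = r²s⁴, (rs³)⁹ = s², (rs³)¹⁰ = r, (rs³)¹¹ = r²s³, (rs³)¹² = s, (rs³)¹³ = rs⁴, (rs³)¹⁴ = r²s², (rs³)¹⁵ = e.
The smallest positive k with (rs³)ᵏ = e is 15.

Answer: 15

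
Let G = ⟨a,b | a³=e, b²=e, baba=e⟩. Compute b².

Compute successive powers of b, reducing at each step:
  b²: b · b = e

Answer: e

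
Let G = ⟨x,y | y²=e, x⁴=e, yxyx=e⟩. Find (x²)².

Compute successive powers of (x²), reducing at each step:
  (x²)²: (x²) · x² = e

Answer: e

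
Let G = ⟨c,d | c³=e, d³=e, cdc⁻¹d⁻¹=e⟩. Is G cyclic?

|G| = 9, but the maximum element order in G is 3 < 9. No single element generates all of G, so G is not cyclic.

Answer: No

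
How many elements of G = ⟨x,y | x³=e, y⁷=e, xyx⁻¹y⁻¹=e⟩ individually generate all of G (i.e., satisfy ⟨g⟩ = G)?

G is cyclic of order 21. An element generates G iff its order is 21, and a cyclic group of order 21 has exactly φ(21) = 12 such elements.

Answer: 12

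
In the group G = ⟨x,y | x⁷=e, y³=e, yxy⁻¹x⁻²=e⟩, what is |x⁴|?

Compute successive powers until reaching e:
  (x⁴)¹ = x⁴, (x⁴)² = x, (x⁴)³ = x⁵, (x⁴)⁴ = x², (x⁴)⁵ = x⁶, (x⁴)⁶ = x³, (x⁴)⁷ = e.
The smallest positive k with (x⁴)ᵏ = e is 7.

Answer: 7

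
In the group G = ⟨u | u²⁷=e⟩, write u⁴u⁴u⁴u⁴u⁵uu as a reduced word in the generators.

Multiply left to right, reducing at each step:
  (u⁴) · u⁴ = u⁸
  (u⁸) · u⁴ = u¹²
  (u¹²) · u⁴ = u¹⁶
  (u¹⁶) · u⁵ = u²¹
  (u²¹) · u = u²²
  (u²²) · u = u²³

Answer: u²³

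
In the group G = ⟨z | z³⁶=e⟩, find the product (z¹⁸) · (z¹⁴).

Compute (z¹⁸) · (z¹⁴) by multiplying left to right and reducing via the relations at each step:
  (z¹⁸) · z¹⁴ = z³²

Answer: z³²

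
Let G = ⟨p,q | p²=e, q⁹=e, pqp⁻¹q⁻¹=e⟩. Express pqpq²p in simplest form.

Multiply left to right, reducing at each step:
  p · q = pq
  (pq) · p = q
  q · q² = q³
  (q³) · p = pq³

Answer: pq³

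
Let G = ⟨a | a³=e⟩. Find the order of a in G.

Compute successive powers until reaching e:
  a¹ = a, a² = a², a³ = e.
The smallest positive k with aᵏ = e is 3.

Answer: 3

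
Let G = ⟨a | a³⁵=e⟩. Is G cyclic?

|G| = 35. The element a has order 35 (its powers give 35 distinct elements), so ⟨a⟩ = G and G is cyclic.

Answer: Yes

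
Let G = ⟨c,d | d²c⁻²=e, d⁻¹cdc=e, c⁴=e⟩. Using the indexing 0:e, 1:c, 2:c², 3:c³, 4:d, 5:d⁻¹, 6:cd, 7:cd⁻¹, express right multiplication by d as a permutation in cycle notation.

(0 4 2 5)(1 6 3 7)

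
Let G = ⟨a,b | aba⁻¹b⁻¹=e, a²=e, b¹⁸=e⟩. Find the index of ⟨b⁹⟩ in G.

First find ord(b⁹) by computing successive powers:
  (b⁹)¹ = b⁹, (b⁹)² = e.
So |⟨b⁹⟩| = ord(b⁹) = 2. With |G| = 36, by Lagrange [G : ⟨b⁹⟩] = 36/2 = 18.

Answer: 18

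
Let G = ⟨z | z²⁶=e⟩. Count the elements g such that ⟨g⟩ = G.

G is cyclic of order 26. An element generates G iff its order is 26, and a cyclic group of order 26 has exactly φ(26) = 12 such elements.

Answer: 12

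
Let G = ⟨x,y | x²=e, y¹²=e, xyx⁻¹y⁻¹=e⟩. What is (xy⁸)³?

Compute successive powers of (xy⁸), reducing at each step:
  (xy⁸)²: (xy⁸) · x = y⁸;   (y⁸) · y⁸ = y⁴
  (xy⁸)³: (y⁴) · x = xy⁴;   (xy⁴) · y⁸ = x

Answer: x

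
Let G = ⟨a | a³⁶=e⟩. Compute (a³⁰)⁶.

Compute successive powers of (a³⁰), reducing at each step:
  (a³⁰)²: (a³⁰) · a³⁰ = a²⁴
  (a³⁰)³: (a²⁴) · a³⁰ = a¹⁸
  (a³⁰)⁴: (a¹⁸) · a³⁰ = a¹²
  (a³⁰)⁵: (a¹²) · a³⁰ = a⁶
  (a³⁰)⁶: (a⁶) · a³⁰ = e

Answer: e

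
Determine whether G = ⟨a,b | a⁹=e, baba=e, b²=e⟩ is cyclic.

Every cyclic group is abelian. But a·b = ab while b·a = a⁸b, so a·b ≠ b·a and G is not abelian. Hence G is not cyclic.

Answer: No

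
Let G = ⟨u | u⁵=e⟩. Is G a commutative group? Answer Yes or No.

G has a single generator, so G is cyclic and hence abelian.

Answer: Yes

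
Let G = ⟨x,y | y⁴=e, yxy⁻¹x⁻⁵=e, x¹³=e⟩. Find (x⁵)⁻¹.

The order of (x⁵) is 13 (smallest k with (x⁵)ᵏ = e), so (x⁵)⁻¹ = (x⁵)¹² = x⁸.
Check: (x⁵) · (x⁸) → (x⁵) · x⁸ = e, giving e as required.

Answer: x⁸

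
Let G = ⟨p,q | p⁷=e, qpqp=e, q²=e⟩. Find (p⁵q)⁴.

Compute successive powers of (p⁵q), reducing at each step:
  (p⁵q)²: (p⁵q) · p⁵ = q;   q · q = e
  (p⁵q)³: e · p⁵ = p⁵;   (p⁵) · q = p⁵q
  (p⁵q)⁴: (p⁵q) · p⁵ = q;   q · q = e

Answer: e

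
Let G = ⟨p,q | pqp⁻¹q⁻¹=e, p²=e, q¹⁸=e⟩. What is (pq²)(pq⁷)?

Compute (pq²) · (pq⁷) by multiplying left to right and reducing via the relations at each step:
  (pq²) · p = q²
  (q²) · q⁷ = q⁹

Answer: q⁹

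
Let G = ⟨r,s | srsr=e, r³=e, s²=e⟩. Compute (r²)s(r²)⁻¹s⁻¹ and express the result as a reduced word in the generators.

[(r²), s] = (r²)·s·(r²)⁻¹·s⁻¹.
  (r²) · s = r²s
  (r²s) · r = rs
  (rs) · s = r

Answer: r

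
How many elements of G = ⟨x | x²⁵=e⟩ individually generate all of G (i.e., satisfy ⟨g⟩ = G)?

G is cyclic of order 25. An element generates G iff its order is 25, and a cyclic group of order 25 has exactly φ(25) = 20 such elements.

Answer: 20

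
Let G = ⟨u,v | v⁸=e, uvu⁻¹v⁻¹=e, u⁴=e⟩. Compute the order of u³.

Compute successive powers until reaching e:
  (u³)¹ = u³, (u³)² = u², (u³)³ = u, (u³)⁴ = e.
The smallest positive k with (u³)ᵏ = e is 4.

Answer: 4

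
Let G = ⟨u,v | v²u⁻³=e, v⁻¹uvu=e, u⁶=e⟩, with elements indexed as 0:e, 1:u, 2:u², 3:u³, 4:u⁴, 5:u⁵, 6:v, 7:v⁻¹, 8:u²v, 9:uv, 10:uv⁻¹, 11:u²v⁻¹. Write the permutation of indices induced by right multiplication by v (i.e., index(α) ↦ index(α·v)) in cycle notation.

(0 6 3 7)(1 9 4 10)(2 8 5 11)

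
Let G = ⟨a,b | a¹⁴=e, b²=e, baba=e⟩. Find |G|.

Enumerate words in the generators, reducing via the relations: the distinct elements are
  {a, b, e, ab, a², a³, a⁴, a⁵, a⁶, a⁷, a⁸, a⁹, a²b, a³b, a¹², a¹³, a¹¹, a¹⁰, a⁴b, a⁵b, a⁶b, a⁷b, a⁸b, a⁹b, a¹²b, a¹³b, a¹¹b, a¹⁰b}.
No further products give new elements, so |G| = 28.

Answer: 28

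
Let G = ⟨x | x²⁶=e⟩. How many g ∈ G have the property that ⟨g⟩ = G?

G is cyclic of order 26. An element generates G iff its order is 26, and a cyclic group of order 26 has exactly φ(26) = 12 such elements.

Answer: 12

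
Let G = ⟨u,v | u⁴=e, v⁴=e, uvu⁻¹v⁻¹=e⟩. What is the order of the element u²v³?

Compute successive powers until reaching e:
  (u²v³)¹ = u²v³, (u²v³)² = v², (u²v³)³ = u²v, (u²v³)⁴ = e.
The smallest positive k with (u²v³)ᵏ = e is 4.

Answer: 4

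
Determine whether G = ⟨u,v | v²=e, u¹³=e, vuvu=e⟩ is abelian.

u·v = uv but v·u = u¹²v, so u·v ≠ v·u and G is not abelian.

Answer: No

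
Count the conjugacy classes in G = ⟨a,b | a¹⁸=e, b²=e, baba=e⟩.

The conjugacy classes (representative and size) are:
  [e] (size 1), [a] (size 2), [a²] (size 2), [a³] (size 2), [a¹⁴] (size 2), [a⁵] (size 2), [a¹²] (size 2), [a⁷] (size 2), [a¹⁰] (size 2), [a⁹] (size 1), [a¹⁰b] (size 9), [ab] (size 9).
Class equation: 1 + 2 + 2 + 2 + 2 + 2 + 2 + 2 + 2 + 1 + 9 + 9 = 36 = |G|. So G has 12 conjugacy classes.

Answer: 12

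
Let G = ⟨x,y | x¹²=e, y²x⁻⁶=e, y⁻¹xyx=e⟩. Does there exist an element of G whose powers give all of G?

Every cyclic group is abelian. But x·y = xy while y·x = x⁵y⁻¹, so x·y ≠ y·x and G is not abelian. Hence G is not cyclic.

Answer: No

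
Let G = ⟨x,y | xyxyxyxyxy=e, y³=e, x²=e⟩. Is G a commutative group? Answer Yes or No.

x·y = xy but y·x = yx, so x·y ≠ y·x and G is not abelian.

Answer: No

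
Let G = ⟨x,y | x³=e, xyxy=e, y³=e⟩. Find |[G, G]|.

G' = [G, G] is generated by all commutators. The generator-pair commutators are: [x, y] = xy²x.
The subgroup they normally generate is {e, xy, x²y², xy²x}, of order 4.
Check: |G/G'| = 12/4 = 3 is the order of the abelianisation.

Answer: 4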